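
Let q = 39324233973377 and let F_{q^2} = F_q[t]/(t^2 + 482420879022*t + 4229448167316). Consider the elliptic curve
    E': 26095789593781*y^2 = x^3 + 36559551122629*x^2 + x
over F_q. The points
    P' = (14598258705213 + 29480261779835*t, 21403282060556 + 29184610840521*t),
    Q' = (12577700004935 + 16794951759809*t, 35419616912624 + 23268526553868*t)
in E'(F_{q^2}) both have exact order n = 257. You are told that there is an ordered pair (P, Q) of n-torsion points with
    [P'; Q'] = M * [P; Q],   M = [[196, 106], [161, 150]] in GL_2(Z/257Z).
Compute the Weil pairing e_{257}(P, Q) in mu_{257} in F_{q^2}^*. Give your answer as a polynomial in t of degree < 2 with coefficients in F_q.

16644089224991 + 29504780566643*t

Alternating bilinearity on E[257] (values in mu_{257} in F_{39324233973377^2}) gives e(P',Q') = e(P,Q)^det(M).
196*150 - 106*161 = 12334; reduced mod 257: det = 255, inverse 128.
Montgomery->Weierstrass: x_W = 3842755538923*x+35018125443004, y_W=3842755538923*y on F_{39324233973377}; lands on y^2=x^3+13319698238458*x+29768386727702.
9-bit Miller (100000001) on E'/F_{39324233973377} with a'=13319698238458, b'=29768386727702: accumulate tangent/chord ratios at Q'+S and P'+S'.
So e_{257}(P',Q') = 15811717398851 + 36083469053113*t.
Hence e(P,Q) = 16644089224991 + 29504780566643*t in F_{39324233973377^2}^*.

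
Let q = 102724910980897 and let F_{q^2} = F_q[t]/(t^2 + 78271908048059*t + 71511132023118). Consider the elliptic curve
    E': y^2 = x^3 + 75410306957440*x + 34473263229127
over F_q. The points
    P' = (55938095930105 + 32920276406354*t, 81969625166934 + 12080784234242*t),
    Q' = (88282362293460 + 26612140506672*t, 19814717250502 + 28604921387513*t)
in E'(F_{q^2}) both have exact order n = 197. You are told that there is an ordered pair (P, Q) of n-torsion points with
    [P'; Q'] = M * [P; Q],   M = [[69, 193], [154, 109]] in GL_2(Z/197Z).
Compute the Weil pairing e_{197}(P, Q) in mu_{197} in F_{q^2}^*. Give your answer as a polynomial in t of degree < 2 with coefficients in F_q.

67756481581129 + 95088482547424*t

e_{197}(aP+bQ,cP+dQ) = e_{197}(P,Q)^(ad-bc); with (a,b,c,d)=(69,193,154,109) this gives the det-197 law.
69*109 - 193*154 = -22201; reduced mod 197: det = 60, inverse 23.
8-bit Miller (11000101) on E'/F_{102724910980897} with a'=75410306957440, b'=34473263229127: accumulate tangent/chord ratios at Q'+S and P'+S'.
Result: e(P',Q') = 100097560207464 + 87396407681051*t.
(100097560207464 + 87396407681051*t)^{23} mod (102724910980897,f) = 67756481581129 + 95088482547424*t.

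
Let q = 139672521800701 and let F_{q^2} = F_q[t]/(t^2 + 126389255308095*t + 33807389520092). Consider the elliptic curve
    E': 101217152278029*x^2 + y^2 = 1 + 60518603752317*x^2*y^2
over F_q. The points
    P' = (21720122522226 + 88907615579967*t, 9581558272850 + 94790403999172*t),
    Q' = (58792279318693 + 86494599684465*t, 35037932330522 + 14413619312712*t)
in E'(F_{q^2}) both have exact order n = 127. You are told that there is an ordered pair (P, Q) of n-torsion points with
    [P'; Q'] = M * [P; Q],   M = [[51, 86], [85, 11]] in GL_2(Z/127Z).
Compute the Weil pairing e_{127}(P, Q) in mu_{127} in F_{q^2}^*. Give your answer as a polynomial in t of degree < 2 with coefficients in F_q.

Under M = [[51,86],[85,11]] in GL_2(Z/127), e_{127}(P',Q') = e_{127}(P,Q)^(51*11-86*85 mod 127).
Hence e(P,Q) = e(P',Q')^{7} where 7 = 109^{-1} mod 127.
Edwards a_E,d_E -> Montgomery A=37561423547468,B=53103495568807 -> Weierstrass 2506820215393,68966584742433 via alpha=26955959338391,beta=10174637131428.
Miller loop for e_{127} over F_{139672521800701^2}: bits of 127 = 1111111; 6 double steps + 6 add steps, l/v at each.
Result: e(P',Q') = 111562237672566 + 117183058812183*t.
Raise to 7: e(P,Q) = 45045353668915 + 74508562167778*t in mu_{127}.

45045353668915 + 74508562167778*t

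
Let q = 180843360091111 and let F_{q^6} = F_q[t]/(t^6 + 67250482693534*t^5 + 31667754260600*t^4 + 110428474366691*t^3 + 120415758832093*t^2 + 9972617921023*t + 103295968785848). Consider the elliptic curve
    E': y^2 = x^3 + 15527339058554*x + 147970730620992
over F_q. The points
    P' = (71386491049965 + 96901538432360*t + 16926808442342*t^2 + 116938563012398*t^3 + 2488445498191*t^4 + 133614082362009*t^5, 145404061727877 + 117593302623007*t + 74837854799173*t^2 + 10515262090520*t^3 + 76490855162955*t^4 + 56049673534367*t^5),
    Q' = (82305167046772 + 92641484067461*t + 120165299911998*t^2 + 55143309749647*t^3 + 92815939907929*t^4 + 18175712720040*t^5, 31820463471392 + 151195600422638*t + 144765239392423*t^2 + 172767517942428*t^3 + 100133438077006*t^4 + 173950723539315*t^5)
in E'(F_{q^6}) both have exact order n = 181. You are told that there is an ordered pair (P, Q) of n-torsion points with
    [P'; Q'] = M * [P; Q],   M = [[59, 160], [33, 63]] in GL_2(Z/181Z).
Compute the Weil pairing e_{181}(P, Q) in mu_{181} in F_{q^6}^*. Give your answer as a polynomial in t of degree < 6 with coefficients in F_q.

7713143771940 + 164660130782270*t + 137986235446581*t^2 + 117037789870479*t^3 + 87506518380540*t^4 + 69282473468061*t^5

The 181-Weil pairing on E[181] over F_{180843360091111} is alternating-bilinear: e_{181}(P',Q') = e_{181}(P,Q)^det(M).
Inverting 66 mod 181: 96. Thus e_{181}(P,Q) = e(P',Q')^{96}.
n = 181 = (10110101)_2 (8 bits, wt 5); accumulate f_{181,P'}(Q'+S)/f_{181,P'}(S) along the 7-step ladder.
The quotient is 120692181260289 + 113446536275449*t + 22537353534260*t^2 + 143094863674949*t^3 + 35118852870312*t^4 + 127371580318322*t^5.
Finally e_{181}(P,Q) = 7713143771940 + 164660130782270*t + 137986235446581*t^2 + 117037789870479*t^3 + 87506518380540*t^4 + 69282473468061*t^5.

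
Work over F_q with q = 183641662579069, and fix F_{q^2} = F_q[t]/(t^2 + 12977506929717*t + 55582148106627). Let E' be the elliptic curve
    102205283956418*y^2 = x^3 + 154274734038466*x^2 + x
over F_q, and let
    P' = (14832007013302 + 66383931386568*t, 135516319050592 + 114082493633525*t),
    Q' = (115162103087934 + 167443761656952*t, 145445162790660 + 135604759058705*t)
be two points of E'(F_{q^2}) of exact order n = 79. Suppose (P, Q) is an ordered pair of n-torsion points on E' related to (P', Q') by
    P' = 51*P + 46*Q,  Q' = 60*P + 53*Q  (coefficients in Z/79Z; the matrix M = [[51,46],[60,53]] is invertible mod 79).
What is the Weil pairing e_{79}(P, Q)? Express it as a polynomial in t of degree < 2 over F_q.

17027319800333 + 72114571414892*t

e_{79}(aP+bQ,cP+dQ) = e_{79}(P,Q)^(ad-bc); with (a,b,c,d)=(51,46,60,53) this gives the det-79 law.
det(M) mod 79 = 22; its inverse in (Z/79)^* is 18 (check: 22*18 mod 79 = 1).
(x,y)|->(1893322146643x+6205933786770,1893322146643y) sends E' to y^2=x^3+17809609572149*x+29778681382521.
n = 79 = (1001111)_2 (7 bits, wt 5); accumulate f_{79,P'}(Q'+S)/f_{79,P'}(S) along the 6-step ladder.
Result: e(P',Q') = 56242580200009 + 110000642713147*t.
(56242580200009 + 110000642713147*t)^{18} mod (183641662579069,f) = 17027319800333 + 72114571414892*t.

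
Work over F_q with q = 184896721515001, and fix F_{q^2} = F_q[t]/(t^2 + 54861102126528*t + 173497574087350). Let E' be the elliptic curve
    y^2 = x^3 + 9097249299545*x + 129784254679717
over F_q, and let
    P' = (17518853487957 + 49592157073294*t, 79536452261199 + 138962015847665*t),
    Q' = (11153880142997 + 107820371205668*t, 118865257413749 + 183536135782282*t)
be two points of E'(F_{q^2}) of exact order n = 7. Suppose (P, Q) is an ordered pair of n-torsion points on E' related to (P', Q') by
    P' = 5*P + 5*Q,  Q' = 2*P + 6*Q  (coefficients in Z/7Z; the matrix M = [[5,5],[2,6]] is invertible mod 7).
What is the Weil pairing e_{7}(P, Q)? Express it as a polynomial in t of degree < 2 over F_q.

91231693835420 + 76194554195360*t

e_{7} is bilinear + alternating on E[7], so e_{7}(5*P + 5*Q, 2*P + 6*Q) = e_{7}(P,Q)^(5*6-5*2).
det(M) mod 7 = 6; its inverse in (Z/7)^* is 6 (check: 6*6 mod 7 = 1).
3-bit Miller (111) on E'/F_{184896721515001} with a'=9097249299545, b'=129784254679717: accumulate tangent/chord ratios at Q'+S and P'+S'.
Miller gives e_{7}(P',Q') = 180335151902224 + 108702167319641*t in F_{184896721515001^2}.
Raise to 6: e(P,Q) = 91231693835420 + 76194554195360*t in mu_{7}.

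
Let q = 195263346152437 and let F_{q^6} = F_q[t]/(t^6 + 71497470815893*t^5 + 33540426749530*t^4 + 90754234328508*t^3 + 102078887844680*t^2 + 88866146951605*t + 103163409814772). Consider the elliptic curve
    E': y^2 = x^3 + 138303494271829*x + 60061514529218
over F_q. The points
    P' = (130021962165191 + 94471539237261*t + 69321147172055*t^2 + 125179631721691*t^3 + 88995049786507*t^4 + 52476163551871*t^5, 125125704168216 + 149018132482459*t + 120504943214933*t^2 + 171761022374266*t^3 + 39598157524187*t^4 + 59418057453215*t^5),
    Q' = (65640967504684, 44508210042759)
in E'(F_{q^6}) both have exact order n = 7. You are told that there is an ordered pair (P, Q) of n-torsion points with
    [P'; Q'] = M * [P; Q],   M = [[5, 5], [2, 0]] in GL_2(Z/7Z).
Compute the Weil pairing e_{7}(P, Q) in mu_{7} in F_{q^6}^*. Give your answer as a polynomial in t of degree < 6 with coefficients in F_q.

Alternating bilinearity on E[7] (values in mu_{7} in F_{195263346152437^6}) gives e(P',Q') = e(P,Q)^det(M).
Inverting 4 mod 7: 2. Thus e_{7}(P,Q) = e(P',Q')^{2}.
Build f_{7,P'} and f_{7,Q'} via the 3-bit ladder of 7=111_2; evaluate at shifted divisors; quotient in F_{195263346152437^6}.
e_{7}(P',Q') = 880211665692 + 142027343023305*t + 163725799254623*t^2 + 127812704771177*t^3 + 59921244650223*t^4 + 104078130742025*t^5.
Thus e_{7}(P,Q) = 45953497431907 + 24029863234103*t + 27935319299870*t^2 + 5542560151546*t^3 + 33714101920779*t^4 + 12557319886396*t^5.

45953497431907 + 24029863234103*t + 27935319299870*t^2 + 5542560151546*t^3 + 33714101920779*t^4 + 12557319886396*t^5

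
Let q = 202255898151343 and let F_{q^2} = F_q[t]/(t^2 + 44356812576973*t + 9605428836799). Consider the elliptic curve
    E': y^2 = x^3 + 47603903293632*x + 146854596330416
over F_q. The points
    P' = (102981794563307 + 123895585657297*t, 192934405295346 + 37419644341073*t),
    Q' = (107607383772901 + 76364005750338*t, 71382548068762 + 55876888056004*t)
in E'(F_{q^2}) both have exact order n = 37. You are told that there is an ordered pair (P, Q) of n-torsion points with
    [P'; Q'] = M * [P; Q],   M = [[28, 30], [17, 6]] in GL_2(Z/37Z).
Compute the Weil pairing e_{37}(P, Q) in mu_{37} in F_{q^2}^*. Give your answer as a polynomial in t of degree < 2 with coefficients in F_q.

e_{37} is bilinear + alternating on E[37], so e_{37}(28*P + 30*Q, 17*P + 6*Q) = e_{37}(P,Q)^(28*6-30*17).
det(M) mod 37 = 28; its inverse in (Z/37)^* is 4 (check: 28*4 mod 37 = 1).
n = 37 = (100101)_2 (6 bits, wt 3); accumulate f_{37,P'}(Q'+S)/f_{37,P'}(S) along the 5-step ladder.
e_{37}(P',Q') = 74563452298437 + 185697572844853*t.
Thus e_{37}(P,Q) = 78686258768732 + 153808099760188*t.

78686258768732 + 153808099760188*t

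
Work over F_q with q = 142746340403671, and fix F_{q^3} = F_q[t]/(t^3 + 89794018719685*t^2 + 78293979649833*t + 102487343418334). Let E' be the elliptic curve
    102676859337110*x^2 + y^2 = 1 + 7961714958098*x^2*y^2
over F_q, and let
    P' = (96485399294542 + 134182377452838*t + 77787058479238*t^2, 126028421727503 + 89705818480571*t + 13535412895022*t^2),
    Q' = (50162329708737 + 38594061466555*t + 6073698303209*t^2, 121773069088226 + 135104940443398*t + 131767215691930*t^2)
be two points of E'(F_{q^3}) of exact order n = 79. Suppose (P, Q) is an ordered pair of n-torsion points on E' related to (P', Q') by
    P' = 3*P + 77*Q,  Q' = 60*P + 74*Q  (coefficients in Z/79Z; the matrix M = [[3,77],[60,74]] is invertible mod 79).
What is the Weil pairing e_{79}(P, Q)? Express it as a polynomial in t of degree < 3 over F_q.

97111046341863 + 125179905110717*t + 51208974267387*t^2

Under M = [[3,77],[60,74]] in GL_2(Z/79), e_{79}(P',Q') = e_{79}(P,Q)^(3*74-77*60 mod 79).
det M = 3*74 - 77*60 = -4398 = 26 (mod 79); 26^{-1} = 76 (mod 79).
Edwards->Montgomery: u=(1+y)/(1-y), v=u/x -> 33955891567160v^2=u^3+63725872164188u^2+u; then x_W=23678786094753u+66021875850425: y^2=x^3+44334533975753*x+126509769868385.
n = 79 = (1001111)_2 (7 bits, wt 5); accumulate f_{79,P'}(Q'+S)/f_{79,P'}(S) along the 6-step ladder.
So e_{79}(P',Q') = 119371581327061 + 117668258994455*t + 109961351610950*t^2.
e_{79}(P,Q) = (119371581327061 + 117668258994455*t + 109961351610950*t^2)^{76} = 97111046341863 + 125179905110717*t + 51208974267387*t^2.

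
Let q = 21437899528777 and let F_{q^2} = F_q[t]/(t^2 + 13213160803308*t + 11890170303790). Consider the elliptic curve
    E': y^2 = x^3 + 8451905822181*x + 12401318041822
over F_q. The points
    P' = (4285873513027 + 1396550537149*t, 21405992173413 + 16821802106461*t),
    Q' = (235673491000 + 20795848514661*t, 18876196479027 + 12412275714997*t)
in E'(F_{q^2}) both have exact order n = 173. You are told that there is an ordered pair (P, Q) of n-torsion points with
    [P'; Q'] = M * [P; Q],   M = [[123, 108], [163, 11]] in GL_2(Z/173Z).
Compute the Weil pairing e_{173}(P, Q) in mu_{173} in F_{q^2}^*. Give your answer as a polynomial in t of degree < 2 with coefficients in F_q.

e_{173}(aP+bQ,cP+dQ) = e_{173}(P,Q)^(ad-bc); with (a,b,c,d)=(123,108,163,11) this gives the det-173 law.
det(M) mod 173 = 11; its inverse in (Z/173)^* is 63 (check: 11*63 mod 173 = 1).
Build f_{173,P'} and f_{173,Q'} via the 8-bit ladder of 173=10101101_2; evaluate at shifted divisors; quotient in F_{21437899528777^2}.
Miller gives e_{173}(P',Q') = 6633792420563 + 3582739025289*t in F_{21437899528777^2}.
Raise to 63: e(P,Q) = 8481750536386 + 5517538965205*t in mu_{173}.

8481750536386 + 5517538965205*t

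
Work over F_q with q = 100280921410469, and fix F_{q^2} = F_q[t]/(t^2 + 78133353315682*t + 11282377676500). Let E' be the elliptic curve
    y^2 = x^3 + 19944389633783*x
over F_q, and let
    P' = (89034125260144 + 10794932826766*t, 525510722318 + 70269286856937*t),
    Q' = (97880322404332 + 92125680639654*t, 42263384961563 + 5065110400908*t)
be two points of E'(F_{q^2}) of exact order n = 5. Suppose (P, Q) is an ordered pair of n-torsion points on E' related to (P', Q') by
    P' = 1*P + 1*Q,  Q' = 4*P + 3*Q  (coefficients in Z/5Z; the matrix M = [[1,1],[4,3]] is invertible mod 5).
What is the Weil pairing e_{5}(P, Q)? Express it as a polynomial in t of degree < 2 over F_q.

34852002972755 + 63915867736494*t

Alternating bilinearity on E[5] (values in mu_{5} in F_{100280921410469^2}) gives e(P',Q') = e(P,Q)^det(M).
So e_{5}(P,Q) = e_{5}(P',Q')^{4}, since 4*4 = 1 mod 5.
n = 5 = (101)_2 (3 bits, wt 2); accumulate f_{5,P'}(Q'+S)/f_{5,P'}(S) along the 2-step ladder.
Miller gives e_{5}(P',Q') = 28743155021157 + 36365053673975*t in F_{100280921410469^2}.
Raise to 4: e(P,Q) = 34852002972755 + 63915867736494*t in mu_{5}.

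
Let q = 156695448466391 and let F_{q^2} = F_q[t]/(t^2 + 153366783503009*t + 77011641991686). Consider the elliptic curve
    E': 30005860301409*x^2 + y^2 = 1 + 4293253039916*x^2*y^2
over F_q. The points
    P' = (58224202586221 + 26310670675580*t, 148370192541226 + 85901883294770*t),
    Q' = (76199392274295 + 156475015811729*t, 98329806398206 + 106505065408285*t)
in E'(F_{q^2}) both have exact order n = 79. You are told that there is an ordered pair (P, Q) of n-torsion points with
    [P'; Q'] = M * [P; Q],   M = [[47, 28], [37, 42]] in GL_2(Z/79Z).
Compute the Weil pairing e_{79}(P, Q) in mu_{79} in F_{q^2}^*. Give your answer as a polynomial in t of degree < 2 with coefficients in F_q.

28174166112969 + 86692856053713*t

The 79-Weil pairing on E[79] over F_{156695448466391} is alternating-bilinear: e_{79}(P',Q') = e_{79}(P,Q)^det(M).
47*42 - 28*37 = 938; reduced mod 79: det = 69, inverse 71.
Edwards a_E,d_E -> Montgomery A=108436224616233,B=138407378469242 -> Weierstrass 9605324353413,28726270175750 via alpha=136296059278880,beta=45602013931971.
Miller loop for e_{79} over F_{156695448466391^2}: bits of 79 = 1001111; 6 double steps + 4 add steps, l/v at each.
Result: e(P',Q') = 84553195104977 + 7114870748145*t.
Hence e(P,Q) = 28174166112969 + 86692856053713*t in F_{156695448466391^2}^*.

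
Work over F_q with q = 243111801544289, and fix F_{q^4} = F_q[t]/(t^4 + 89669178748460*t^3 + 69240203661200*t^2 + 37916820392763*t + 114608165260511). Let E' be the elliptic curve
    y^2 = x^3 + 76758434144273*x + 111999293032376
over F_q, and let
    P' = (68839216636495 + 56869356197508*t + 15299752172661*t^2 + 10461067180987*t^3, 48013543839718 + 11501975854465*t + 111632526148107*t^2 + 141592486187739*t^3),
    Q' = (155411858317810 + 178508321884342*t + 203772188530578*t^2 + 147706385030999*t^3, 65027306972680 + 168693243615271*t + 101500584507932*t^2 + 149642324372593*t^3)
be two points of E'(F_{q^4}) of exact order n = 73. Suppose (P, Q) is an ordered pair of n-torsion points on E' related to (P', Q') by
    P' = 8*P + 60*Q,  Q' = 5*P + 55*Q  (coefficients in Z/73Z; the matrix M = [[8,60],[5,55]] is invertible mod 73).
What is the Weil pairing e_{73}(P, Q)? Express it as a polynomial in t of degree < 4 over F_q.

e_{73}(aP+bQ,cP+dQ) = e_{73}(P,Q)^(ad-bc); with (a,b,c,d)=(8,60,5,55) this gives the det-73 law.
Inverting 67 mod 73: 12. Thus e_{73}(P,Q) = e(P',Q')^{12}.
7-bit Miller (1001001) on E'/F_{243111801544289} with a'=76758434144273, b'=111999293032376: accumulate tangent/chord ratios at Q'+S and P'+S'.
The quotient is 151535244223563 + 37314070453294*t + 49010458008826*t^2 + 130731506429582*t^3.
Finally e_{73}(P,Q) = 121305816749391 + 179147872389320*t + 25636700819997*t^2 + 138023225942684*t^3.

121305816749391 + 179147872389320*t + 25636700819997*t^2 + 138023225942684*t^3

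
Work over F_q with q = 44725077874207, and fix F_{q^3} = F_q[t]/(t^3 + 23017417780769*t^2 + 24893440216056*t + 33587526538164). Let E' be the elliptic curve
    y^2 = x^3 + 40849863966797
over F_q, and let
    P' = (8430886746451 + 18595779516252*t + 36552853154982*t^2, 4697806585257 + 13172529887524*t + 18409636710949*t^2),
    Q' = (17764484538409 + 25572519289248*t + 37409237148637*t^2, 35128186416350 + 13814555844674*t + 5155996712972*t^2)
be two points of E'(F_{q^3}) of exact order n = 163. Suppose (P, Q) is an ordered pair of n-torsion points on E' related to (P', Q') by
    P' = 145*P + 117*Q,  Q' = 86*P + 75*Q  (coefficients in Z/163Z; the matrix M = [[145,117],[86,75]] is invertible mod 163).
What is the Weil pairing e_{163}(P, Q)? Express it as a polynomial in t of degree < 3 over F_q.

40914176452221 + 39747186305796*t + 36428737461156*t^2

Under M = [[145,117],[86,75]] in GL_2(Z/163), e_{163}(P',Q') = e_{163}(P,Q)^(145*75-117*86 mod 163).
det M = 145*75 - 117*86 = 813 = 161 (mod 163); 161^{-1} = 81 (mod 163).
n = 163 = (10100011)_2 (8 bits, wt 4); accumulate f_{163,P'}(Q'+S)/f_{163,P'}(S) along the 7-step ladder.
f_P(D_Q)/f_Q(D_P) = 5964503018773 + 24757693295330*t + 43911173708124*t^2.
e_{163}(P,Q) = (5964503018773 + 24757693295330*t + 43911173708124*t^2)^{81} = 40914176452221 + 39747186305796*t + 36428737461156*t^2.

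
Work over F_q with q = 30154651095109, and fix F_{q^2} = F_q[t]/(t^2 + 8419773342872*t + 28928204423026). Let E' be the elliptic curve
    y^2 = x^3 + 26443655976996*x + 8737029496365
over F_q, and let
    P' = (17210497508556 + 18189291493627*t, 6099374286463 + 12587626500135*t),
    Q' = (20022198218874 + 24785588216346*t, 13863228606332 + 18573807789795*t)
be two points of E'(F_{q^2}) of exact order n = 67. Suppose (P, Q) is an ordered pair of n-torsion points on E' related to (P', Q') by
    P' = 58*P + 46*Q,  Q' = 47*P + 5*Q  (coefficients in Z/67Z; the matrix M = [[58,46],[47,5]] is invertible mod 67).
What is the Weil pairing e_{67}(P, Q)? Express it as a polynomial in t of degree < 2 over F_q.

25387342609028 + 10340883035607*t

Alternating bilinearity on E[67] (values in mu_{67} in F_{30154651095109^2}) gives e(P',Q') = e(P,Q)^det(M).
det(M) mod 67 = 4; its inverse in (Z/67)^* is 17 (check: 4*17 mod 67 = 1).
Miller loop for e_{67} over F_{30154651095109^2}: bits of 67 = 1000011; 6 double steps + 2 add steps, l/v at each.
f_P(D_Q)/f_Q(D_P) = 28443020341591 + 14916318003536*t.
Hence e(P,Q) = 25387342609028 + 10340883035607*t in F_{30154651095109^2}^*.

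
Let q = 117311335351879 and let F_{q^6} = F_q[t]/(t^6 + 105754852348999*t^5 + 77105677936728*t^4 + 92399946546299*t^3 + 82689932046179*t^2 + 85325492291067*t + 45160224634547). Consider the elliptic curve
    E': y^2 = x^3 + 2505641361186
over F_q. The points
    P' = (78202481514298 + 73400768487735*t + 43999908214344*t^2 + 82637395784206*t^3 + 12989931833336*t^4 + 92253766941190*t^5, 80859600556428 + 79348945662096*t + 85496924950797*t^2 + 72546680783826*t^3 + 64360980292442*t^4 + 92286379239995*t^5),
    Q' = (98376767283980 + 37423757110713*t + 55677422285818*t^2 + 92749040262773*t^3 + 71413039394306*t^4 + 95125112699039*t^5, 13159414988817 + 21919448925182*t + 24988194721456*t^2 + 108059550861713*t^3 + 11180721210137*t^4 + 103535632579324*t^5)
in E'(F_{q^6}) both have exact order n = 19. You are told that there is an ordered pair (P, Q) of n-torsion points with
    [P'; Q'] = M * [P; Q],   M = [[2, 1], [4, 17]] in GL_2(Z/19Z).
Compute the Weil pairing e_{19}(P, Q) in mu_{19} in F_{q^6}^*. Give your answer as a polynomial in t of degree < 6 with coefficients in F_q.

6978425865642 + 54398225951893*t + 90413964080247*t^2 + 73811678122994*t^3 + 115770835518233*t^4 + 74891016769103*t^5

The 19-Weil pairing on E[19] over F_{117311335351879} is alternating-bilinear: e_{19}(P',Q') = e_{19}(P,Q)^det(M).
det(M) mod 19 = 11; its inverse in (Z/19)^* is 7 (check: 11*7 mod 19 = 1).
5-bit Miller (10011) on E'/F_{117311335351879} with a'=0, b'=2505641361186: accumulate tangent/chord ratios at Q'+S and P'+S'.
Result: e(P',Q') = 22351512380265 + 70615285814803*t + 48360022209448*t^2 + 96996911368903*t^3 + 91686858507916*t^4 + 83901594335343*t^5.
e_{19}(P,Q) = (22351512380265 + 70615285814803*t + 48360022209448*t^2 + 96996911368903*t^3 + 91686858507916*t^4 + 83901594335343*t^5)^{7} = 6978425865642 + 54398225951893*t + 90413964080247*t^2 + 73811678122994*t^3 + 115770835518233*t^4 + 74891016769103*t^5.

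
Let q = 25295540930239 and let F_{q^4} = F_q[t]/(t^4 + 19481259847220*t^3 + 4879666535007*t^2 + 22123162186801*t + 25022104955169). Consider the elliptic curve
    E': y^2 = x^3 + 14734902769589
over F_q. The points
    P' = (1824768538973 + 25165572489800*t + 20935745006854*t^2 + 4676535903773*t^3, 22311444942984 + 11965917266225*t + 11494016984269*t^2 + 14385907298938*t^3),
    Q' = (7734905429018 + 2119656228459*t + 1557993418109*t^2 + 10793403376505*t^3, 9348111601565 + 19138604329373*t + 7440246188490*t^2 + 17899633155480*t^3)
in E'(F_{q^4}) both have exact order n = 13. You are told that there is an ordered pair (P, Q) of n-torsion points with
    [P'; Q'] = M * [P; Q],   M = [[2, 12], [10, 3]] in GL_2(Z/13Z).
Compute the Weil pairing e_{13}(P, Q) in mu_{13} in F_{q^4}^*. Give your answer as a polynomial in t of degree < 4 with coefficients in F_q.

15656491769517 + 23268745251421*t + 274932810405*t^2 + 12330142678808*t^3

Since e_{13}(P,P)=e_{13}(Q,Q)=1 and e_{13}(Q,P)=e_{13}(P,Q)^{-1}, expanding e_{13}(2*P + 12*Q,10*P + 3*Q) leaves e(P,Q)^det(M).
Hence e(P,Q) = e(P',Q')^{9} where 9 = 3^{-1} mod 13.
Build f_{13,P'} and f_{13,Q'} via the 4-bit ladder of 13=1101_2; evaluate at shifted divisors; quotient in F_{25295540930239^4}.
The quotient is 11716488499306 + 23523812726870*t + 6112879475823*t^2 + 22101534485808*t^3.
e_{13}(P,Q) = (11716488499306 + 23523812726870*t + 6112879475823*t^2 + 22101534485808*t^3)^{9} = 15656491769517 + 23268745251421*t + 274932810405*t^2 + 12330142678808*t^3.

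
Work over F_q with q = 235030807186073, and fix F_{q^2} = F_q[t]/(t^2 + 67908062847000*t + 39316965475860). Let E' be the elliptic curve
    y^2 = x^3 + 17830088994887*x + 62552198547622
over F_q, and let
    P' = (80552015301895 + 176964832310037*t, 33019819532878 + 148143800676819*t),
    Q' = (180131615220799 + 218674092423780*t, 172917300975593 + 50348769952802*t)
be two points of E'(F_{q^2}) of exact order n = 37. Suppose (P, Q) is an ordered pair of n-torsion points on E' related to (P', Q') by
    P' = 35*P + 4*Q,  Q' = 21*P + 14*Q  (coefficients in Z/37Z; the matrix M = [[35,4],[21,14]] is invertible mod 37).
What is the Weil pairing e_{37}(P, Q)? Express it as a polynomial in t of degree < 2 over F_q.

Alternating bilinearity on E[37] (values in mu_{37} in F_{235030807186073^2}) gives e(P',Q') = e(P,Q)^det(M).
35*14 - 4*21 = 406; reduced mod 37: det = 36, inverse 36.
Build f_{37,P'} and f_{37,Q'} via the 6-bit ladder of 37=100101_2; evaluate at shifted divisors; quotient in F_{235030807186073^2}.
Miller gives e_{37}(P',Q') = 204713489566849 + 37793195195942*t in F_{235030807186073^2}.
Raise to 36: e(P,Q) = 45327452567026 + 197237611990131*t in mu_{37}.

45327452567026 + 197237611990131*t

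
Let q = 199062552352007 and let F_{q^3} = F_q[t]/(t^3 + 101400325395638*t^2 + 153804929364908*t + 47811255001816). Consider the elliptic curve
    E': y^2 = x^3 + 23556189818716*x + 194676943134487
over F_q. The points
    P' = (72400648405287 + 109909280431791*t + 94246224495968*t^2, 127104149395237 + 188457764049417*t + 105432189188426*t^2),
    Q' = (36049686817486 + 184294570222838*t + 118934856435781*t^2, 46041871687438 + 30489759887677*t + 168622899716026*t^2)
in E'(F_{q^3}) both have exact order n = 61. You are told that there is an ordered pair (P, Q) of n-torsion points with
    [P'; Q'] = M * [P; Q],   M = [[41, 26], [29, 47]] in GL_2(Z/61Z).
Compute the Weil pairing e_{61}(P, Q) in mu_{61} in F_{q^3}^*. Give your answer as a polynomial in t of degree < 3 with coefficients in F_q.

Since e_{61}(P,P)=e_{61}(Q,Q)=1 and e_{61}(Q,P)=e_{61}(P,Q)^{-1}, expanding e_{61}(41*P + 26*Q,29*P + 47*Q) leaves e(P,Q)^det(M).
det(M) mod 61 = 14; its inverse in (Z/61)^* is 48 (check: 14*48 mod 61 = 1).
Double-and-add over 111101: 6-1 doublings, 5-1 additions; each step l_{T,T}/v_{2T} or l_{T,P'}/v at Q'+S for random S.
Result: e(P',Q') = 192006577016491 + 163800547455292*t + 33596807750674*t^2.
Raise to 48: e(P,Q) = 25109324265676 + 57408713735018*t + 176464712012157*t^2 in mu_{61}.

25109324265676 + 57408713735018*t + 176464712012157*t^2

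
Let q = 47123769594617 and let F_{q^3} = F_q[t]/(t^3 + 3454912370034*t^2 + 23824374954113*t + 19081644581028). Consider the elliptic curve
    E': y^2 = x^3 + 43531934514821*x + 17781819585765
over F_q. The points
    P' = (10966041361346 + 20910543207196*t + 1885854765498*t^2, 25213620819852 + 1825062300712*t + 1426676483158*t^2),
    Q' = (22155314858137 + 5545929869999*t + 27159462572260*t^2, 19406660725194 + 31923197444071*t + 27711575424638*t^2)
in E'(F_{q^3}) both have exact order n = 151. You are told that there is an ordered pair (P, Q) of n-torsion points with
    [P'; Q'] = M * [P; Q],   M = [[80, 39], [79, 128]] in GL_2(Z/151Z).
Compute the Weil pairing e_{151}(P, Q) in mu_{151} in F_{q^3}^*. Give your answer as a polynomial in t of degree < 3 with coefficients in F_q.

Since e_{151}(P,P)=e_{151}(Q,Q)=1 and e_{151}(Q,P)=e_{151}(P,Q)^{-1}, expanding e_{151}(80*P + 39*Q,79*P + 128*Q) leaves e(P,Q)^det(M).
Inverting 62 mod 151: 95. Thus e_{151}(P,Q) = e(P',Q')^{95}.
Build f_{151,P'} and f_{151,Q'} via the 8-bit ladder of 151=10010111_2; evaluate at shifted divisors; quotient in F_{47123769594617^3}.
Result: e(P',Q') = 14522265953865 + 34896410654488*t + 2038398922727*t^2.
e_{151}(P,Q) = (14522265953865 + 34896410654488*t + 2038398922727*t^2)^{95} = 36610450742519 + 4723272499062*t + 22460714349006*t^2.

36610450742519 + 4723272499062*t + 22460714349006*t^2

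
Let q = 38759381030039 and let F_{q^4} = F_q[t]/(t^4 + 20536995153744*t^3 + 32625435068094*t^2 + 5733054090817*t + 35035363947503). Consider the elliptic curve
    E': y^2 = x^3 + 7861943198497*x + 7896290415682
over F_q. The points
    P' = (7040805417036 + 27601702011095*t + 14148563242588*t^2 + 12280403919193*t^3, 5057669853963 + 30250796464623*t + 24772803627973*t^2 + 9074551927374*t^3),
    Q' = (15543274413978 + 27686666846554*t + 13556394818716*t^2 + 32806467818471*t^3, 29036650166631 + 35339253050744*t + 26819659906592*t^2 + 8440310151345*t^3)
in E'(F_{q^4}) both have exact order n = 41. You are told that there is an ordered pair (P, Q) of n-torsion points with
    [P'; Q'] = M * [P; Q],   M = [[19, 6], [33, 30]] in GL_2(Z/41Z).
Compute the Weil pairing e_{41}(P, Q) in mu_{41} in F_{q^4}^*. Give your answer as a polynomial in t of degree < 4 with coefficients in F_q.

The 41-Weil pairing on E[41] over F_{38759381030039} is alternating-bilinear: e_{41}(P',Q') = e_{41}(P,Q)^det(M).
det M = 19*30 - 6*33 = 372 = 3 (mod 41); 3^{-1} = 14 (mod 41).
Double-and-add over 101001: 6-1 doublings, 3-1 additions; each step l_{T,T}/v_{2T} or l_{T,P'}/v at Q'+S for random S.
f_P(D_Q)/f_Q(D_P) = 35327701125381 + 16540140839579*t + 3192909246076*t^2 + 6753648811289*t^3.
Finally e_{41}(P,Q) = 3230560683392 + 33813860439150*t + 26105936200160*t^2 + 37979612436755*t^3.

3230560683392 + 33813860439150*t + 26105936200160*t^2 + 37979612436755*t^3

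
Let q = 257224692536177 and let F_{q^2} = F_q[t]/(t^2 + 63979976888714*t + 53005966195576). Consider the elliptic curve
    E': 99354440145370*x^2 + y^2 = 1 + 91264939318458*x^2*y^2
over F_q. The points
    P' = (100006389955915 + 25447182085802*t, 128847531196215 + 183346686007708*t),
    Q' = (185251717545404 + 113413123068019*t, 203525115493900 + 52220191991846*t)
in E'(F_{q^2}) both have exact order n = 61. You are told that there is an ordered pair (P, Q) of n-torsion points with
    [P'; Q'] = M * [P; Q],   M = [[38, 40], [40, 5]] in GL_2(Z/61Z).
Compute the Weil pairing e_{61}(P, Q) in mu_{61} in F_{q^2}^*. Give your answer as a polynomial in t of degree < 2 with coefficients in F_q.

231193618416690 + 73967588260725*t

Under M = [[38,40],[40,5]] in GL_2(Z/61), e_{61}(P',Q') = e_{61}(P,Q)^(38*5-40*40 mod 61).
38*5 - 40*40 = -1410; reduced mod 61: det = 54, inverse 26.
Edwards->Montgomery: u=(1+y)/(1-y), v=u/x -> 140734308541068v^2=u^3+149993411494680u^2+u; then x_W=2022375206728u+203253024934756: y^2=x^3+220958445622725*x+239822688920270.
Build f_{61,P'} and f_{61,Q'} via the 6-bit ladder of 61=111101_2; evaluate at shifted divisors; quotient in F_{257224692536177^2}.
e_{61}(P',Q') = 146323531551052 + 91948901709397*t.
Thus e_{61}(P,Q) = 231193618416690 + 73967588260725*t.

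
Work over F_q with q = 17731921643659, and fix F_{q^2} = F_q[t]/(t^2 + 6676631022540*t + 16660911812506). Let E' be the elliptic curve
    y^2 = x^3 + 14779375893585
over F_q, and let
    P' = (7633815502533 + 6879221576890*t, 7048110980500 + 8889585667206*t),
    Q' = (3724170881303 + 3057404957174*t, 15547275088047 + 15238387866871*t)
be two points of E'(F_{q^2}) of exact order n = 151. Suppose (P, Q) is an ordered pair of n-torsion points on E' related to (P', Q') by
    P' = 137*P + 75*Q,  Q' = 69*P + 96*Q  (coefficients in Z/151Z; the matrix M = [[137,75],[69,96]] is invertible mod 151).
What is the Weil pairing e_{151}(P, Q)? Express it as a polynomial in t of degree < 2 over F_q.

2167656513614 + 5967942006914*t

Under M = [[137,75],[69,96]] in GL_2(Z/151), e_{151}(P',Q') = e_{151}(P,Q)^(137*96-75*69 mod 151).
det(M) mod 151 = 125; its inverse in (Z/151)^* is 29 (check: 125*29 mod 151 = 1).
Double-and-add over 10010111: 8-1 doublings, 5-1 additions; each step l_{T,T}/v_{2T} or l_{T,P'}/v at Q'+S for random S.
e_{151}(P',Q') = 12019529019004 + 9781917579968*t.
Finally e_{151}(P,Q) = 2167656513614 + 5967942006914*t.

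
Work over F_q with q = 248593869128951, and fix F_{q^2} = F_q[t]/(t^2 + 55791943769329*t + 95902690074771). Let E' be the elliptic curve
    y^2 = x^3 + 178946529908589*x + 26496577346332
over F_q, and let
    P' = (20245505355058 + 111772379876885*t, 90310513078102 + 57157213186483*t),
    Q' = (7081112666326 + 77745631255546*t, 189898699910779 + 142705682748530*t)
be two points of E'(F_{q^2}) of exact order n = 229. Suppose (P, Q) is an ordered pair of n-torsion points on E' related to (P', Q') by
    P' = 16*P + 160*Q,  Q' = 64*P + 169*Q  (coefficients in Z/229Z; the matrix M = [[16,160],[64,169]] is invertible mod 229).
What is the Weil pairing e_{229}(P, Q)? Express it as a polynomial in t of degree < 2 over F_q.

19246466880663 + 149843690428301*t

Since e_{229}(P,P)=e_{229}(Q,Q)=1 and e_{229}(Q,P)=e_{229}(P,Q)^{-1}, expanding e_{229}(16*P + 160*Q,64*P + 169*Q) leaves e(P,Q)^det(M).
Hence e(P,Q) = e(P',Q')^{120} where 120 = 21^{-1} mod 229.
n = 229 = (11100101)_2 (8 bits, wt 5); accumulate f_{229,P'}(Q'+S)/f_{229,P'}(S) along the 7-step ladder.
e_{229}(P',Q') = 17459828190337 + 241271935383947*t.
Hence e(P,Q) = 19246466880663 + 149843690428301*t in F_{248593869128951^2}^*.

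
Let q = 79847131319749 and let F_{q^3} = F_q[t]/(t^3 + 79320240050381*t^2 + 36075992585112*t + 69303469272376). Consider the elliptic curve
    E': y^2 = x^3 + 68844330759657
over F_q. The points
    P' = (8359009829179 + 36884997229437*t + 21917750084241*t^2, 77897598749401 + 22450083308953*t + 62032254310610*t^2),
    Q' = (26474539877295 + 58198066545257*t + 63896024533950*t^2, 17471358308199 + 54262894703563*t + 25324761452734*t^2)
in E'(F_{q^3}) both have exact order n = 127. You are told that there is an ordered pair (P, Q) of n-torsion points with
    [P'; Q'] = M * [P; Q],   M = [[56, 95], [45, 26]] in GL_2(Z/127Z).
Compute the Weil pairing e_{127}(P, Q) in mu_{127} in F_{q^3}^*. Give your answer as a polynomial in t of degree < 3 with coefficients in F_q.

11093388837082 + 71142445211595*t + 75121271249462*t^2

e_{127} is bilinear + alternating on E[127], so e_{127}(56*P + 95*Q, 45*P + 26*Q) = e_{127}(P,Q)^(56*26-95*45).
So e_{127}(P,Q) = e_{127}(P',Q')^{66}, since 102*66 = 1 mod 127.
Double-and-add over 1111111: 7-1 doublings, 7-1 additions; each step l_{T,T}/v_{2T} or l_{T,P'}/v at Q'+S for random S.
Result: e(P',Q') = 7063424576550 + 34309085794663*t + 21791176099418*t^2.
Finally e_{127}(P,Q) = 11093388837082 + 71142445211595*t + 75121271249462*t^2.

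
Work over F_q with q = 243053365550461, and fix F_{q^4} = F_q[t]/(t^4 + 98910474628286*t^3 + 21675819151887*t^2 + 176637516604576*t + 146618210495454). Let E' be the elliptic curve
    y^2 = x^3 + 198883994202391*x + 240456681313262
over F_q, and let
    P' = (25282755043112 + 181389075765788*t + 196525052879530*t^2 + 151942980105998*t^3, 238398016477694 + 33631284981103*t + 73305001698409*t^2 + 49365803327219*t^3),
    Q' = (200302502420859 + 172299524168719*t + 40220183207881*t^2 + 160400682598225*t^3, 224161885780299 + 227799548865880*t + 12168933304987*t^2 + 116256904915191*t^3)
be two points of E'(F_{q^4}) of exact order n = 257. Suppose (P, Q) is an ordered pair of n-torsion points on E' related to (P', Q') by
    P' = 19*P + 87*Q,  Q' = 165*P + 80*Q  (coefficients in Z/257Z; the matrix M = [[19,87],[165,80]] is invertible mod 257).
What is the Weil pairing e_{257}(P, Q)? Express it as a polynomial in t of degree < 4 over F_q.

33774704227679 + 211818813376456*t + 122932214984380*t^2 + 230102904829429*t^3

Alternating bilinearity on E[257] (values in mu_{257} in F_{243053365550461^4}) gives e(P',Q') = e(P,Q)^det(M).
det M = 19*80 - 87*165 = -12835 = 15 (mod 257); 15^{-1} = 120 (mod 257).
Run Miller on y^2=x^3+198883994202391*x+240456681313262 over F_{243053365550461}: ladder 100000001 (9 bits); e = f_P(D_Q)/f_Q(D_P).
f_P(D_Q)/f_Q(D_P) = 87076409639499 + 186526719678951*t + 7002240001794*t^2 + 337857918354*t^3.
e_{257}(P,Q) = (87076409639499 + 186526719678951*t + 7002240001794*t^2 + 337857918354*t^3)^{120} = 33774704227679 + 211818813376456*t + 122932214984380*t^2 + 230102904829429*t^3.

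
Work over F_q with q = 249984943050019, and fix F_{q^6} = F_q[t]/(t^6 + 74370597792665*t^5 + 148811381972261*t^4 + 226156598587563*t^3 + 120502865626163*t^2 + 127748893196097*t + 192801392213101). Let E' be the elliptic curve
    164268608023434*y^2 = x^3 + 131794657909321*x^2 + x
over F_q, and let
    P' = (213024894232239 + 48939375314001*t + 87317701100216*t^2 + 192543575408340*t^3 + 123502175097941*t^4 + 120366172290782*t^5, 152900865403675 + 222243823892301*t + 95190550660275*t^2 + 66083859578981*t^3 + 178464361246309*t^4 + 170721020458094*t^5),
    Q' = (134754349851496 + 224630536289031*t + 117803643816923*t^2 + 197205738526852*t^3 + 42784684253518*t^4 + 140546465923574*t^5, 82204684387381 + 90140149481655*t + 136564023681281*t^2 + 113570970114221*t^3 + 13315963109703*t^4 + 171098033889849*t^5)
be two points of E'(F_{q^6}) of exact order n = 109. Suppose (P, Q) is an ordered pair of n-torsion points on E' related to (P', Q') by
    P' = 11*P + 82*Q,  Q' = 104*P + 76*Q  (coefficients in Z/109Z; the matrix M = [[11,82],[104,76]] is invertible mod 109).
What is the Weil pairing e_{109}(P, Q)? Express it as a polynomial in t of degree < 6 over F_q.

177244840588357 + 24824579445456*t + 79177671648372*t^2 + 248689176542593*t^3 + 14104735120552*t^4 + 247734754545662*t^5

Alternating bilinearity on E[109] (values in mu_{109} in F_{249984943050019^6}) gives e(P',Q') = e(P,Q)^det(M).
So e_{109}(P,Q) = e_{109}(P',Q')^{58}, since 47*58 = 1 mod 109.
Undo Montgomery via alpha=105674289818316, beta=5519487980111: (a',b')=(94645132351609,120528444447594) over F_{249984943050019}.
Build f_{109,P'} and f_{109,Q'} via the 7-bit ladder of 109=1101101_2; evaluate at shifted divisors; quotient in F_{249984943050019^6}.
Result: e(P',Q') = 6538569393393 + 43251051701808*t + 58927244700565*t^2 + 20569159238380*t^3 + 230202096724573*t^4 + 172180542825527*t^5.
(6538569393393 + 43251051701808*t + 58927244700565*t^2 + 20569159238380*t^3 + 230202096724573*t^4 + 172180542825527*t^5)^{58} mod (249984943050019,f) = 177244840588357 + 24824579445456*t + 79177671648372*t^2 + 248689176542593*t^3 + 14104735120552*t^4 + 247734754545662*t^5.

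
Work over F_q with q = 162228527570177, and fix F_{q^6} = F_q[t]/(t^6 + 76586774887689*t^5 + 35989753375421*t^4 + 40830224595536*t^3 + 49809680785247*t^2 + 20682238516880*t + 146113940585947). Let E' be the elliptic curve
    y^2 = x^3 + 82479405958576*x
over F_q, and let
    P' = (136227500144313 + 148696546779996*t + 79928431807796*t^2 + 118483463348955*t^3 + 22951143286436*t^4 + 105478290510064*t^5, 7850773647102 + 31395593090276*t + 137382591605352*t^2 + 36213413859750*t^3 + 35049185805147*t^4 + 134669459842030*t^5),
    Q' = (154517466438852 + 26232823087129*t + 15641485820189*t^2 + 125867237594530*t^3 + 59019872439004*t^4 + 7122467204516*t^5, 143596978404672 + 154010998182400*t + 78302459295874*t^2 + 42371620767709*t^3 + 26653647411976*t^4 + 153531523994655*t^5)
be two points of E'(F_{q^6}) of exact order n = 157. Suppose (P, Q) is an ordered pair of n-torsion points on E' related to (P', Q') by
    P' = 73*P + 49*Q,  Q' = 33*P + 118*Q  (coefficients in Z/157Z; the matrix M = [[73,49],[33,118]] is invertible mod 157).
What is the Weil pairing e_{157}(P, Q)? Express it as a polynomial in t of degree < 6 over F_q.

66824055705026 + 138659117670431*t + 77324122574040*t^2 + 121517755119404*t^3 + 106582193687298*t^4 + 37813054153109*t^5

Under M = [[73,49],[33,118]] in GL_2(Z/157), e_{157}(P',Q') = e_{157}(P,Q)^(73*118-49*33 mod 157).
Inverting 89 mod 157: 30. Thus e_{157}(P,Q) = e(P',Q')^{30}.
Build f_{157,P'} and f_{157,Q'} via the 8-bit ladder of 157=10011101_2; evaluate at shifted divisors; quotient in F_{162228527570177^6}.
So e_{157}(P',Q') = 67327751790944 + 39258782976052*t + 145693393467335*t^2 + 149127885226738*t^3 + 84550361843272*t^4 + 88899889168752*t^5.
Thus e_{157}(P,Q) = 66824055705026 + 138659117670431*t + 77324122574040*t^2 + 121517755119404*t^3 + 106582193687298*t^4 + 37813054153109*t^5.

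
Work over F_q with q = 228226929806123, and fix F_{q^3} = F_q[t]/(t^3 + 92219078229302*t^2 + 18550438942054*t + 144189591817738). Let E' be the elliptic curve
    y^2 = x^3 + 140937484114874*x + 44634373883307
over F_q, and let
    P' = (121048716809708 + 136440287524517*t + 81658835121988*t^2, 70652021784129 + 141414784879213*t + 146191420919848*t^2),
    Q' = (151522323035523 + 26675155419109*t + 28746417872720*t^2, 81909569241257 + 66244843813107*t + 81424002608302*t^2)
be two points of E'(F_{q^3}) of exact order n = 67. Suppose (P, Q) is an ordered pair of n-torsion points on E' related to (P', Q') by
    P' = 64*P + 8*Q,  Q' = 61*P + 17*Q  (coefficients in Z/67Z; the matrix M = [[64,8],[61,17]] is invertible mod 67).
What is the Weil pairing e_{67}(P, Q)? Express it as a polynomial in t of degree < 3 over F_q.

214636291570583 + 136462261274183*t + 45949651782738*t^2

e_{67} is bilinear + alternating on E[67], so e_{67}(64*P + 8*Q, 61*P + 17*Q) = e_{67}(P,Q)^(64*17-8*61).
det(M) mod 67 = 64; its inverse in (Z/67)^* is 22 (check: 64*22 mod 67 = 1).
Miller loop for e_{67} over F_{228226929806123^3}: bits of 67 = 1000011; 6 double steps + 2 add steps, l/v at each.
f_P(D_Q)/f_Q(D_P) = 88331651775348 + 58722723880075*t + 90690082074483*t^2.
Raise to 22: e(P,Q) = 214636291570583 + 136462261274183*t + 45949651782738*t^2 in mu_{67}.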